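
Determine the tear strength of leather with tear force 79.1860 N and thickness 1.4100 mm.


Formula: Tear strength = force / thickness
Substituting: Tear strength = 79.1860 / 1.4100
Result: 56.1603 N/mm


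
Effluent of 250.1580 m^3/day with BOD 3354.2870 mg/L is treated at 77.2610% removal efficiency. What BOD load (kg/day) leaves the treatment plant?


Load_in = volume * conc / 1000 = 250.1580 * 3354.2870 / 1000 = 839.1017 kg/day
Removed = Load_in * eff / 100 = 839.1017 * 77.2610 / 100 = 648.2984 kg/day
Load_out = Load_in - Removed = 839.1017 - 648.2984 = 190.8033 kg/day


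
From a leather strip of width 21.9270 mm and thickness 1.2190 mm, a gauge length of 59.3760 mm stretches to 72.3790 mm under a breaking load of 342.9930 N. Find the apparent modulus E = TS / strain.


TS = F / (w * t) = 342.9930 / (21.9270 * 1.2190) = 12.8322 N/mm^2
strain = (Lf - L0) / L0 = (72.3790 - 59.3760) / 59.3760 = 0.2190
E = TS / strain = 12.8322 / 0.2190 = 58.5962 N/mm^2


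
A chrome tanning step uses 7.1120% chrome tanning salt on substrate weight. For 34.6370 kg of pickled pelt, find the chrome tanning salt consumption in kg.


Formula: Chrome = substrate * pct / 100
Substituting: Chrome = 34.6370 * 7.1120 / 100
Result: 2.4634 kg


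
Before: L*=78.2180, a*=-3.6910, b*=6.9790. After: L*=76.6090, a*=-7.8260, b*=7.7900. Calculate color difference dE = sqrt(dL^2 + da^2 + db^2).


dL = -1.6090, da = -4.1350, db = 0.8110
dE = sqrt((-1.6090)^2 + (-4.1350)^2 + 0.8110^2) = 4.5105


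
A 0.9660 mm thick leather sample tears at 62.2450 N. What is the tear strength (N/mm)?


Formula: Tear strength = force / thickness
Substituting: Tear strength = 62.2450 / 0.9660
Result: 64.4358 N/mm


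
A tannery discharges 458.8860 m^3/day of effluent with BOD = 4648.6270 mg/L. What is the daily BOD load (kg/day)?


Formula: BOD_load = volume * conc / 1000
Substituting: BOD_load = 458.8860 * 4648.6270 / 1000
Result: 2133.1898 kg/day


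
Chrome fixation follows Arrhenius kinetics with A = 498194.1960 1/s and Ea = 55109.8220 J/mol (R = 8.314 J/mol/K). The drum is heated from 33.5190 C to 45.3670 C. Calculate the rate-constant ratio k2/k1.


T1 = 33.5190 + 273.15 = 306.6690 K; T2 = 45.3670 + 273.15 = 318.5170 K
k1 = A * exp(-Ea/(R*T1)) = 498194.1960 * exp(-55109.8220/(8.314*306.6690)) = 2.0429e-04 1/s
k2 = A * exp(-Ea/(R*T2)) = 498194.1960 * exp(-55109.8220/(8.314*318.5170)) = 4.5649e-04 1/s
k2/k1 = 4.5649e-04 / 2.0429e-04 = 2.2345


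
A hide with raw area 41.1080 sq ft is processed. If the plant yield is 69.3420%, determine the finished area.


Formula: finished = raw * yield / 100
Substituting: finished = 41.1080 * 69.3420 / 100
Result: 28.5051 sq ft


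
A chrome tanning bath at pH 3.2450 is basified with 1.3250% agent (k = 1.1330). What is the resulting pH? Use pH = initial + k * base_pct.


Formula: pH_final = pH_initial + k * base_pct
Substituting: pH_final = 3.2450 + 1.1330 * 1.3250
Result: 4.7462


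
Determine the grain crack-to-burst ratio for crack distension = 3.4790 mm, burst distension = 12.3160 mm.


Formula: Ratio = crack / burst
Substituting: Ratio = 3.4790 / 12.3160
Result: 0.2825


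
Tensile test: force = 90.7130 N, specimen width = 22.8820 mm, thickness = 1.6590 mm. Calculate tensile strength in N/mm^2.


Formula: TS = force / (width * thickness)
Substituting: TS = 90.7130 / (22.8820 * 1.6590)
Result: 2.3896 N/mm^2


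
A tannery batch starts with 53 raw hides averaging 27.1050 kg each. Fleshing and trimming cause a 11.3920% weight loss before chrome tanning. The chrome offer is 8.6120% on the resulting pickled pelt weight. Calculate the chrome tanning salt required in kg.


Total_raw = N * avg_wt = 53 * 27.1050 = 1436.5650 kg
Substrate = Total_raw * (1 - loss/100) = 1436.5650 * (1 - 11.3920/100) = 1272.9115 kg
Chrome = Substrate * pct / 100 = 1272.9115 * 8.6120 / 100 = 109.6231 kg


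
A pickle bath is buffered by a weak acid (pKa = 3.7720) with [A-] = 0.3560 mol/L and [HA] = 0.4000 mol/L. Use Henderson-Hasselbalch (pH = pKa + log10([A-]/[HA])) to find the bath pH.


ratio = [A-] / [HA] = 0.3560 / 0.4000 = 0.8900
log10(ratio) = -0.05061
pH = pKa + log10(ratio) = 3.7720 - 0.05061 = 3.7214


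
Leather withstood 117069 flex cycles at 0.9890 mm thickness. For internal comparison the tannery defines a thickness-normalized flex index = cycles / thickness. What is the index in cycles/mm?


Formula: Index = cycles / thickness
Substituting: Index = 117069 / 0.9890
Result: 118371.0819 cycles/mm


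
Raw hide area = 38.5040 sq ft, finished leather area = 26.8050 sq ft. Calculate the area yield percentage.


Formula: Yield = finished / raw * 100
Substituting: Yield = 26.8050 / 38.5040 * 100
Result: 69.6161 %


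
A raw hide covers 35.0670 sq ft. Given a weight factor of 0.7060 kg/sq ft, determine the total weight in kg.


Formula: Weight = area * weight_per_sqft
Substituting: Weight = 35.0670 * 0.7060
Result: 24.7573 kg


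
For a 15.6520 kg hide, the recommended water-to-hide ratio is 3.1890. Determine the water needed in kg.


Formula: Water = hide_weight * ratio
Substituting: Water = 15.6520 * 3.1890
Result: 49.9142 kg


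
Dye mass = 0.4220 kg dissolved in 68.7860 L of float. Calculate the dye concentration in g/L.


Formula: Conc = dye_mass(kg) / volume(L) * 1000
Substituting: Conc = 0.4220 / 68.7860 * 1000
Result: 6.1350 g/L


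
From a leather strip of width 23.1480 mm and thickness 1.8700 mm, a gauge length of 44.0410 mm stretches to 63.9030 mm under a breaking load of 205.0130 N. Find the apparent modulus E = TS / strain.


TS = F / (w * t) = 205.0130 / (23.1480 * 1.8700) = 4.7362 N/mm^2
strain = (Lf - L0) / L0 = (63.9030 - 44.0410) / 44.0410 = 0.4510
E = TS / strain = 4.7362 / 0.4510 = 10.5017 N/mm^2


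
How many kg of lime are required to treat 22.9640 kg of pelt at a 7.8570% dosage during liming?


Formula: Lime = substrate * pct / 100
Substituting: Lime = 22.9640 * 7.8570 / 100
Result: 1.8043 kg


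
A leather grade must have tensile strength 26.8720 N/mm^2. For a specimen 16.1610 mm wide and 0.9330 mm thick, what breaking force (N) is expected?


Formula: F = TS * w * t
Substituting: F = 26.8720 * 16.1610 * 0.9330
Result: 405.1817 N


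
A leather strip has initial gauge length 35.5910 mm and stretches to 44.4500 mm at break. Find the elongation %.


Formula: Elongation = (Lf - L0) / L0 * 100
Substituting: Elongation = (44.4500 - 35.5910) / 35.5910 * 100
Result: 24.8911 %


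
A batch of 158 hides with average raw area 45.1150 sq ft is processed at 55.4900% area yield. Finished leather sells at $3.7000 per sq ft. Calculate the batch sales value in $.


Raw_total = N * avg_area = 158 * 45.1150 = 7128.1700 sq ft
Finished = Raw_total * yield / 100 = 7128.1700 * 55.4900 / 100 = 3955.4215 sq ft
Value = Finished * price = 3955.4215 * 3.7000 = 14635.0597 $


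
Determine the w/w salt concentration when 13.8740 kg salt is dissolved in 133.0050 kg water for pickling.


Formula: Conc = salt / (water + salt) * 100
Substituting: Conc = 13.8740 / (133.0050 + 13.8740) * 100
Result: 9.4459 %


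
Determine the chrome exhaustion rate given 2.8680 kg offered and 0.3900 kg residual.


Formula: Uptake = (offered - residual) / offered * 100
Substituting: Uptake = (2.8680 - 0.3900) / 2.8680 * 100
Result: 86.4017 %


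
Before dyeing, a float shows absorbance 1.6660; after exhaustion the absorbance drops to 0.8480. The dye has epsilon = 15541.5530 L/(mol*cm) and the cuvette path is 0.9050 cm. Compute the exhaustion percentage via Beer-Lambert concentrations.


c_initial = A_i / (epsilon * l) = 1.6660 / (15541.5530 * 0.9050) = 1.1845e-04 mol/L
c_final = A_f / (epsilon * l) = 0.8480 / (15541.5530 * 0.9050) = 6.0291e-05 mol/L
Exhaustion = (c_initial - c_final) / c_initial * 100 = (1.1845e-04 - 6.0291e-05) / 1.1845e-04 * 100 = 49.0996 %


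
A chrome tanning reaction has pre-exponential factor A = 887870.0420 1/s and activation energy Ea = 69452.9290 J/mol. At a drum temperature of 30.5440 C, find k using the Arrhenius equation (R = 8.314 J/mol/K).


T_K = T_C + 273.15 = 30.5440 + 273.15 = 303.6940 K
exponent = -Ea / (R * T_K) = -69452.9290 / (8.314 * 303.6940) = -27.5071
k = A * exp(exponent) = 887870.0420 * exp(-27.5071) = 1.0050e-06 1/s


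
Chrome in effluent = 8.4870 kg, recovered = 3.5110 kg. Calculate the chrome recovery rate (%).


Formula: Recovery = recovered / input * 100
Substituting: Recovery = 3.5110 / 8.4870 * 100
Result: 41.3692 %


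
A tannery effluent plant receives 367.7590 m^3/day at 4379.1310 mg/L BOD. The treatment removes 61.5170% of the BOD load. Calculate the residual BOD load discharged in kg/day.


Load_in = volume * conc / 1000 = 367.7590 * 4379.1310 / 1000 = 1610.4648 kg/day
Removed = Load_in * eff / 100 = 1610.4648 * 61.5170 / 100 = 990.7097 kg/day
Load_out = Load_in - Removed = 1610.4648 - 990.7097 = 619.7552 kg/day


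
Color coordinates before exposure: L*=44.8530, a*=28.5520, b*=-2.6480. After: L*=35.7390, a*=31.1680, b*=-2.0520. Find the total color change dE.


dL = -9.1140, da = 2.6160, db = 0.5960
dE = sqrt((-9.1140)^2 + 2.6160^2 + 0.5960^2) = 9.5007


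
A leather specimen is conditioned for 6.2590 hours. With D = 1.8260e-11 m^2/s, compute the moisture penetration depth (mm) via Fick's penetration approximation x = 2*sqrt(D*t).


t = 6.2590 hr * 3600 = 22532.4000 s
D * t = 1.8260e-11 * 22532.4000 = 4.1144e-07
x = 2 * sqrt(D*t) = 2 * sqrt(4.1144e-07) = 0.00128287 m = 1.2829 mm


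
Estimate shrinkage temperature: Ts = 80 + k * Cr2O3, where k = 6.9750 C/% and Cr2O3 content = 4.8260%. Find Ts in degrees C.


Formula: Ts = 80 + k * Cr2O3
Substituting: Ts = 80 + 6.9750 * 4.8260
Result: 113.6613 C


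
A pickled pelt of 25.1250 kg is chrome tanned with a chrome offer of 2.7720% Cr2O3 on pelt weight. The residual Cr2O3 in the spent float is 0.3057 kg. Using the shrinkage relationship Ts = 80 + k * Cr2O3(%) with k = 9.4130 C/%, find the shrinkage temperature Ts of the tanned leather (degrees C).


Offered = pelt * offer_pct / 100 = 25.1250 * 2.7720 / 100 = 0.6965 kg
Uptake = offered - residual = 0.6965 - 0.3057 = 0.3908 kg
Cr2O3% on pelt = uptake / pelt * 100 = 0.3908 / 25.1250 * 100 = 1.5553 %
Ts = 80 + k * Cr2O3% = 80 + 9.4130 * 1.5553 = 94.6399 C


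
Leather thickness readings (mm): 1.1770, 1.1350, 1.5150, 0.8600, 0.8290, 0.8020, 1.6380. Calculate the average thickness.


Formula: Average = sum / n
Substituting: Average = 7.9560 / 7
Result: 1.1366 mm


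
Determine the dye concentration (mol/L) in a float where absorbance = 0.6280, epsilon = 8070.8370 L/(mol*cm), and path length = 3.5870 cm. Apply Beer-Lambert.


Formula: c = A / (epsilon * l)
Substituting: c = 0.6280 / (8070.8370 * 3.5870)
Result: 2.1693e-05 mol/L


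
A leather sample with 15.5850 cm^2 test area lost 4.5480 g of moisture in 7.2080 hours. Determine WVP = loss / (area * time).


Formula: WVP = loss / (area * time)
Substituting: WVP = 4.5480 / (15.5850 * 7.2080)
Result: 0.0404854 g/(cm^2*hr)


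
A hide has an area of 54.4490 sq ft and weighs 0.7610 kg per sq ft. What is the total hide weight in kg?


Formula: Weight = area * weight_per_sqft
Substituting: Weight = 54.4490 * 0.7610
Result: 41.4357 kg


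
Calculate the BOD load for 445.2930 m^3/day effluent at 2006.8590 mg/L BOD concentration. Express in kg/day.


Formula: BOD_load = volume * conc / 1000
Substituting: BOD_load = 445.2930 * 2006.8590 / 1000
Result: 893.6403 kg/day


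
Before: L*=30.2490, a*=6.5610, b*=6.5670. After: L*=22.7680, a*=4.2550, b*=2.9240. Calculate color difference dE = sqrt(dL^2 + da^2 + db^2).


dL = -7.4810, da = -2.3060, db = -3.6430
dE = sqrt((-7.4810)^2 + (-2.3060)^2 + (-3.6430)^2) = 8.6345


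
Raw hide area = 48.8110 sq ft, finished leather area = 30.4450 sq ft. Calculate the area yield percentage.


Formula: Yield = finished / raw * 100
Substituting: Yield = 30.4450 / 48.8110 * 100
Result: 62.3732 %


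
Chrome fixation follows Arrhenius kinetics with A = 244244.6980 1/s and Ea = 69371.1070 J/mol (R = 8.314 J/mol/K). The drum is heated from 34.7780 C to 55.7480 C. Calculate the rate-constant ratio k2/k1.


T1 = 34.7780 + 273.15 = 307.9280 K; T2 = 55.7480 + 273.15 = 328.8980 K
k1 = A * exp(-Ea/(R*T1)) = 244244.6980 * exp(-69371.1070/(8.314*307.9280)) = 4.1667e-07 1/s
k2 = A * exp(-Ea/(R*T2)) = 244244.6980 * exp(-69371.1070/(8.314*328.8980)) = 2.3448e-06 1/s
k2/k1 = 2.3448e-06 / 4.1667e-07 = 5.6274


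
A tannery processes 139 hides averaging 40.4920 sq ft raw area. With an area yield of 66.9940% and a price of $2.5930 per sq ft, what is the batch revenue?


Raw_total = N * avg_area = 139 * 40.4920 = 5628.3880 sq ft
Finished = Raw_total * yield / 100 = 5628.3880 * 66.9940 / 100 = 3770.6823 sq ft
Value = Finished * price = 3770.6823 * 2.5930 = 9777.3791 $


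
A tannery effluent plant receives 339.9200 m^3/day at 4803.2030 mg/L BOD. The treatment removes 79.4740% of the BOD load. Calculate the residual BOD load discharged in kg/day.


Load_in = volume * conc / 1000 = 339.9200 * 4803.2030 / 1000 = 1632.7048 kg/day
Removed = Load_in * eff / 100 = 1632.7048 * 79.4740 / 100 = 1297.5758 kg/day
Load_out = Load_in - Removed = 1632.7048 - 1297.5758 = 335.1290 kg/day


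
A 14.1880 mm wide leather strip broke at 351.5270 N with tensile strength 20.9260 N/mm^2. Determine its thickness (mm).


Formula: t = F / (TS * w)
Substituting: t = 351.5270 / (20.9260 * 14.1880)
Result: 1.1840 mm


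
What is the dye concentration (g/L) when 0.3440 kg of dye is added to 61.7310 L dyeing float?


Formula: Conc = dye_mass(kg) / volume(L) * 1000
Substituting: Conc = 0.3440 / 61.7310 * 1000
Result: 5.5726 g/L


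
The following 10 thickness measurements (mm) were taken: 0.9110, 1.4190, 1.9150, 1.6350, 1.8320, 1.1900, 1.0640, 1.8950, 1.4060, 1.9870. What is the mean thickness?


Formula: Average = sum / n
Substituting: Average = 15.2540 / 10
Result: 1.5254 mm


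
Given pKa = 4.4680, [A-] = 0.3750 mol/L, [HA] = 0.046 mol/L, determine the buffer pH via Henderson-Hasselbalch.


ratio = [A-] / [HA] = 0.3750 / 0.046 = 8.1522
log10(ratio) = 0.9113
pH = pKa + log10(ratio) = 4.4680 + 0.9113 = 5.3793


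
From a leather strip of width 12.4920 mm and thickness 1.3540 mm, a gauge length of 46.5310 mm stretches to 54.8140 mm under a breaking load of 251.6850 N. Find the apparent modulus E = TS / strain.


TS = F / (w * t) = 251.6850 / (12.4920 * 1.3540) = 14.8801 N/mm^2
strain = (Lf - L0) / L0 = (54.8140 - 46.5310) / 46.5310 = 0.1780
E = TS / strain = 14.8801 / 0.1780 = 83.5914 N/mm^2


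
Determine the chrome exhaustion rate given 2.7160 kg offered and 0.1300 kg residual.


Formula: Uptake = (offered - residual) / offered * 100
Substituting: Uptake = (2.7160 - 0.1300) / 2.7160 * 100
Result: 95.2135 %


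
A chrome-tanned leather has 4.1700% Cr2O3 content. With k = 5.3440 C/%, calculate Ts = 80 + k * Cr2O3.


Formula: Ts = 80 + k * Cr2O3
Substituting: Ts = 80 + 5.3440 * 4.1700
Result: 102.2845 C


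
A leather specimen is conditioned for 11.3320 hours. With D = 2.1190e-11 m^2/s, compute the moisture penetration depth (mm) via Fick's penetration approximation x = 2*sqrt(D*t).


t = 11.3320 hr * 3600 = 40795.2000 s
D * t = 2.1190e-11 * 40795.2000 = 8.6445e-07
x = 2 * sqrt(D*t) = 2 * sqrt(8.6445e-07) = 0.00185952 m = 1.8595 mm


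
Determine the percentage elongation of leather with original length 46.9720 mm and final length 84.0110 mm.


Formula: Elongation = (Lf - L0) / L0 * 100
Substituting: Elongation = (84.0110 - 46.9720) / 46.9720 * 100
Result: 78.8534 %


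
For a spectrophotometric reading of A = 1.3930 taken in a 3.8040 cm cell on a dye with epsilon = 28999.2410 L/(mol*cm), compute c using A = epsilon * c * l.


Formula: c = A / (epsilon * l)
Substituting: c = 1.3930 / (28999.2410 * 3.8040)
Result: 1.2628e-05 mol/L


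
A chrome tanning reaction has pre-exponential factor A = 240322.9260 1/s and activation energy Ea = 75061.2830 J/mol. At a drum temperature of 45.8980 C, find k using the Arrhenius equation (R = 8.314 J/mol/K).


T_K = T_C + 273.15 = 45.8980 + 273.15 = 319.0480 K
exponent = -Ea / (R * T_K) = -75061.2830 / (8.314 * 319.0480) = -28.2976
k = A * exp(exponent) = 240322.9260 * exp(-28.2976) = 1.2339e-07 1/s


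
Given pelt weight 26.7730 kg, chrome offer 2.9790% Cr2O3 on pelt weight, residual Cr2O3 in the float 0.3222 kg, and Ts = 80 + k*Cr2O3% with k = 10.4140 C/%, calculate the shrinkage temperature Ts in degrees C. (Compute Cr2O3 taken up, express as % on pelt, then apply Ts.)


Offered = pelt * offer_pct / 100 = 26.7730 * 2.9790 / 100 = 0.7976 kg
Uptake = offered - residual = 0.7976 - 0.3222 = 0.4754 kg
Cr2O3% on pelt = uptake / pelt * 100 = 0.4754 / 26.7730 * 100 = 1.7755 %
Ts = 80 + k * Cr2O3% = 80 + 10.4140 * 1.7755 = 98.4906 C


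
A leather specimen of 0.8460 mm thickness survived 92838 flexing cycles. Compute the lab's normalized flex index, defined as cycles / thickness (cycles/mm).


Formula: Index = cycles / thickness
Substituting: Index = 92838 / 0.8460
Result: 109737.5887 cycles/mm


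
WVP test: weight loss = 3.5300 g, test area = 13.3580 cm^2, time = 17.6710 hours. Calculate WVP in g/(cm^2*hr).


Formula: WVP = loss / (area * time)
Substituting: WVP = 3.5300 / (13.3580 * 17.6710)
Result: 0.0149545 g/(cm^2*hr)


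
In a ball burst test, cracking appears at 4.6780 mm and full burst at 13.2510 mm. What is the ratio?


Formula: Ratio = crack / burst
Substituting: Ratio = 4.6780 / 13.2510
Result: 0.3530


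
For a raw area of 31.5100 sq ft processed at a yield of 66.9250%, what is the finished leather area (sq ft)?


Formula: finished = raw * yield / 100
Substituting: finished = 31.5100 * 66.9250 / 100
Result: 21.0881 sq ft


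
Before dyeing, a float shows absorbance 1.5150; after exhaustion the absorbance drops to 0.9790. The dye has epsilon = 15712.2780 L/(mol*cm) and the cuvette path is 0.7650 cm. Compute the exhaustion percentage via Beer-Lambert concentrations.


c_initial = A_i / (epsilon * l) = 1.5150 / (15712.2780 * 0.7650) = 1.2604e-04 mol/L
c_final = A_f / (epsilon * l) = 0.9790 / (15712.2780 * 0.7650) = 8.1448e-05 mol/L
Exhaustion = (c_initial - c_final) / c_initial * 100 = (1.2604e-04 - 8.1448e-05) / 1.2604e-04 * 100 = 35.3795 %


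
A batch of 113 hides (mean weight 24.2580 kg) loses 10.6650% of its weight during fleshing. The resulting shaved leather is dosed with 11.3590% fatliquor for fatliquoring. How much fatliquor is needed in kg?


Total_raw = N * avg_wt = 113 * 24.2580 = 2741.1540 kg
Substrate = Total_raw * (1 - loss/100) = 2741.1540 * (1 - 10.6650/100) = 2448.8099 kg
Fat = Substrate * pct / 100 = 2448.8099 * 11.3590 / 100 = 278.1603 kg


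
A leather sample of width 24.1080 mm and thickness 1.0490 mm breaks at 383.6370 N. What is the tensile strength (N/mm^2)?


Formula: TS = force / (width * thickness)
Substituting: TS = 383.6370 / (24.1080 * 1.0490)
Result: 15.1699 N/mm^2


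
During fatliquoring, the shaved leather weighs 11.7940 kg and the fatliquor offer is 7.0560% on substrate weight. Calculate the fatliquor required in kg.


Formula: Fat = substrate * pct / 100
Substituting: Fat = 11.7940 * 7.0560 / 100
Result: 0.8322 kg


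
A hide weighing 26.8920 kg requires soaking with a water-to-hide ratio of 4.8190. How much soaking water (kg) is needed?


Formula: Water = hide_weight * ratio
Substituting: Water = 26.8920 * 4.8190
Result: 129.5925 kg


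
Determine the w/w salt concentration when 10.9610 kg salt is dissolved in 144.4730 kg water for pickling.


Formula: Conc = salt / (water + salt) * 100
Substituting: Conc = 10.9610 / (144.4730 + 10.9610) * 100
Result: 7.0519 %


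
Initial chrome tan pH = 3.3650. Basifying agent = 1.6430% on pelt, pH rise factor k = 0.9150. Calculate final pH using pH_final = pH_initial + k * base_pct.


Formula: pH_final = pH_initial + k * base_pct
Substituting: pH_final = 3.3650 + 0.9150 * 1.6430
Result: 4.8683


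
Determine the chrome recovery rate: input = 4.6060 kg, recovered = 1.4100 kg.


Formula: Recovery = recovered / input * 100
Substituting: Recovery = 1.4100 / 4.6060 * 100
Result: 30.6122 %


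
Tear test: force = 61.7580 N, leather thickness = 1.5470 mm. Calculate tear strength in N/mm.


Formula: Tear strength = force / thickness
Substituting: Tear strength = 61.7580 / 1.5470
Result: 39.9211 N/mm


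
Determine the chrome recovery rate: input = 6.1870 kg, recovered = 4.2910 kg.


Formula: Recovery = recovered / input * 100
Substituting: Recovery = 4.2910 / 6.1870 * 100
Result: 69.3551 %


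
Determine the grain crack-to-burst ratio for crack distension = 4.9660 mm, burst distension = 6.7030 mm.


Formula: Ratio = crack / burst
Substituting: Ratio = 4.9660 / 6.7030
Result: 0.7409


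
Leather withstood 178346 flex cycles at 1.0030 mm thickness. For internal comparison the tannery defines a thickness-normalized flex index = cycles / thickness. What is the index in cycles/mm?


Formula: Index = cycles / thickness
Substituting: Index = 178346 / 1.0030
Result: 177812.5623 cycles/mm


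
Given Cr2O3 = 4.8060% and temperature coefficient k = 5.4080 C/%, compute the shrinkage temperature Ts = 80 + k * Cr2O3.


Formula: Ts = 80 + k * Cr2O3
Substituting: Ts = 80 + 5.4080 * 4.8060
Result: 105.9908 C


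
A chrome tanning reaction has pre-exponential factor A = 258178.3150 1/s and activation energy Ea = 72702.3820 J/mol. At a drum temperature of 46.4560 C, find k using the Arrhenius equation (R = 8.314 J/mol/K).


T_K = T_C + 273.15 = 46.4560 + 273.15 = 319.6060 K
exponent = -Ea / (R * T_K) = -72702.3820 / (8.314 * 319.6060) = -27.3605
k = A * exp(exponent) = 258178.3150 * exp(-27.3605) = 3.3839e-07 1/s


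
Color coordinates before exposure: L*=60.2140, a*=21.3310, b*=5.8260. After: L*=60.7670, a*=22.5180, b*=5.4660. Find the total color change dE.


dL = 0.5530, da = 1.1870, db = -0.3600
dE = sqrt(0.5530^2 + 1.1870^2 + (-0.3600)^2) = 1.3581


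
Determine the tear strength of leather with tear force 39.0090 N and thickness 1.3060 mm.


Formula: Tear strength = force / thickness
Substituting: Tear strength = 39.0090 / 1.3060
Result: 29.8691 N/mm


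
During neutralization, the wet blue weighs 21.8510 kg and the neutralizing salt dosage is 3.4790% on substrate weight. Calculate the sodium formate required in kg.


Formula: Neutralizer = substrate * pct / 100
Substituting: Neutralizer = 21.8510 * 3.4790 / 100
Result: 0.7602 kg


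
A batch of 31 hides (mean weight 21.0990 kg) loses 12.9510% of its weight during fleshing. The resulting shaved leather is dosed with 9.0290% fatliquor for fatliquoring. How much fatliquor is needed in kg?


Total_raw = N * avg_wt = 31 * 21.0990 = 654.0690 kg
Substrate = Total_raw * (1 - loss/100) = 654.0690 * (1 - 12.9510/100) = 569.3605 kg
Fat = Substrate * pct / 100 = 569.3605 * 9.0290 / 100 = 51.4076 kg


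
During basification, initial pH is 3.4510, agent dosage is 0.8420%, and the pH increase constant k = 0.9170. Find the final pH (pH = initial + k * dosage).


Formula: pH_final = pH_initial + k * base_pct
Substituting: pH_final = 3.4510 + 0.9170 * 0.8420
Result: 4.2231


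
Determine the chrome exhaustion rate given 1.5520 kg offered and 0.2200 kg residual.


Formula: Uptake = (offered - residual) / offered * 100
Substituting: Uptake = (1.5520 - 0.2200) / 1.5520 * 100
Result: 85.8247 %


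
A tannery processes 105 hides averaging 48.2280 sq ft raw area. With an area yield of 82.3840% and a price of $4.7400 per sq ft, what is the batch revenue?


Raw_total = N * avg_area = 105 * 48.2280 = 5063.9400 sq ft
Finished = Raw_total * yield / 100 = 5063.9400 * 82.3840 / 100 = 4171.8763 sq ft
Value = Finished * price = 4171.8763 * 4.7400 = 19774.6938 $


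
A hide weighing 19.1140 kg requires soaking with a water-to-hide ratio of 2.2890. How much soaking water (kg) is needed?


Formula: Water = hide_weight * ratio
Substituting: Water = 19.1140 * 2.2890
Result: 43.7519 kg


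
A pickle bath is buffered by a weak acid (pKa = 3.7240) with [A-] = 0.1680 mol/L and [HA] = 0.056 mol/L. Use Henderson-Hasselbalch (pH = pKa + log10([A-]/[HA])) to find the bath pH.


ratio = [A-] / [HA] = 0.1680 / 0.056 = 3.0000
log10(ratio) = 0.4771
pH = pKa + log10(ratio) = 3.7240 + 0.4771 = 4.2011


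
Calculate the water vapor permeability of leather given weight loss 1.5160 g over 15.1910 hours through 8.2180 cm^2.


Formula: WVP = loss / (area * time)
Substituting: WVP = 1.5160 / (8.2180 * 15.1910)
Result: 0.0121436 g/(cm^2*hr)


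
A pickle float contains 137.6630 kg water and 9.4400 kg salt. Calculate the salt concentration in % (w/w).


Formula: Conc = salt / (water + salt) * 100
Substituting: Conc = 9.4400 / (137.6630 + 9.4400) * 100
Result: 6.4173 %


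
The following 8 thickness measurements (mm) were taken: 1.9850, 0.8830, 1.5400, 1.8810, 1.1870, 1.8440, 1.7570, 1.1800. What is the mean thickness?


Formula: Average = sum / n
Substituting: Average = 12.2570 / 8
Result: 1.5321 mm


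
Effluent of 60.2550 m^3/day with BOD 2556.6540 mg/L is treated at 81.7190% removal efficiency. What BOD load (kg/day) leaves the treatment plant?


Load_in = volume * conc / 1000 = 60.2550 * 2556.6540 / 1000 = 154.0512 kg/day
Removed = Load_in * eff / 100 = 154.0512 * 81.7190 / 100 = 125.8891 kg/day
Load_out = Load_in - Removed = 154.0512 - 125.8891 = 28.1621 kg/day


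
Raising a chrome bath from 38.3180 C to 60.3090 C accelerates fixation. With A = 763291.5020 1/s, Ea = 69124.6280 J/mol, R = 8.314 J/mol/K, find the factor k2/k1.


T1 = 38.3180 + 273.15 = 311.4680 K; T2 = 60.3090 + 273.15 = 333.4590 K
k1 = A * exp(-Ea/(R*T1)) = 763291.5020 * exp(-69124.6280/(8.314*311.4680)) = 1.9487e-06 1/s
k2 = A * exp(-Ea/(R*T2)) = 763291.5020 * exp(-69124.6280/(8.314*333.4590)) = 1.1331e-05 1/s
k2/k1 = 1.1331e-05 / 1.9487e-06 = 5.8148


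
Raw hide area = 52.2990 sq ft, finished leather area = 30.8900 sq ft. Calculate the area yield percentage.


Formula: Yield = finished / raw * 100
Substituting: Yield = 30.8900 / 52.2990 * 100
Result: 59.0642 %


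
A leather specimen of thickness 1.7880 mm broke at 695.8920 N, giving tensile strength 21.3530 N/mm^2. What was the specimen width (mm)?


Formula: w = F / (TS * t)
Substituting: w = 695.8920 / (21.3530 * 1.7880)
Result: 18.2270 mm


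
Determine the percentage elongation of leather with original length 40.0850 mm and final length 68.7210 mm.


Formula: Elongation = (Lf - L0) / L0 * 100
Substituting: Elongation = (68.7210 - 40.0850) / 40.0850 * 100
Result: 71.4382 %


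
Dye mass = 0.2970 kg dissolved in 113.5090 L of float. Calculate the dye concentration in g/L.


Formula: Conc = dye_mass(kg) / volume(L) * 1000
Substituting: Conc = 0.2970 / 113.5090 * 1000
Result: 2.6165 g/L


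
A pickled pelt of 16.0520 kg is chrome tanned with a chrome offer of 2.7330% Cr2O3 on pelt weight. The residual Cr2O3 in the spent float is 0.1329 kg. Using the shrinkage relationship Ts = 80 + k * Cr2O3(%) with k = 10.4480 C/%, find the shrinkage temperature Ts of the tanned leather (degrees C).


Offered = pelt * offer_pct / 100 = 16.0520 * 2.7330 / 100 = 0.4387 kg
Uptake = offered - residual = 0.4387 - 0.1329 = 0.3058 kg
Cr2O3% on pelt = uptake / pelt * 100 = 0.3058 / 16.0520 * 100 = 1.9051 %
Ts = 80 + k * Cr2O3% = 80 + 10.4480 * 1.9051 = 99.9041 C


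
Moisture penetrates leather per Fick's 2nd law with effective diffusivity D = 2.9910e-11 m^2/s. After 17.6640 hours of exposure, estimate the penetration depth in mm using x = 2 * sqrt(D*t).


t = 17.6640 hr * 3600 = 63590.4000 s
D * t = 2.9910e-11 * 63590.4000 = 1.9020e-06
x = 2 * sqrt(D*t) = 2 * sqrt(1.9020e-06) = 0.00275825 m = 2.7583 mm


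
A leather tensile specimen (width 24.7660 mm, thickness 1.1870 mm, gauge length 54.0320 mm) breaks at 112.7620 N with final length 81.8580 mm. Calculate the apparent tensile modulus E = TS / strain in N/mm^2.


TS = F / (w * t) = 112.7620 / (24.7660 * 1.1870) = 3.8358 N/mm^2
strain = (Lf - L0) / L0 = (81.8580 - 54.0320) / 54.0320 = 0.5150
E = TS / strain = 3.8358 / 0.5150 = 7.4483 N/mm^2


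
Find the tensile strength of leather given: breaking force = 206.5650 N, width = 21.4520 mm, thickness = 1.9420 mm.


Formula: TS = force / (width * thickness)
Substituting: TS = 206.5650 / (21.4520 * 1.9420)
Result: 4.9584 N/mm^2


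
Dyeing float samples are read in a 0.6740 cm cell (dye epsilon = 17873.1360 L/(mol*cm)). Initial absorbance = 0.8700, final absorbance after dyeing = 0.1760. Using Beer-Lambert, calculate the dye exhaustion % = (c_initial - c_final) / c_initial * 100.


c_initial = A_i / (epsilon * l) = 0.8700 / (17873.1360 * 0.6740) = 7.2220e-05 mol/L
c_final = A_f / (epsilon * l) = 0.1760 / (17873.1360 * 0.6740) = 1.4610e-05 mol/L
Exhaustion = (c_initial - c_final) / c_initial * 100 = (7.2220e-05 - 1.4610e-05) / 7.2220e-05 * 100 = 79.7701 %


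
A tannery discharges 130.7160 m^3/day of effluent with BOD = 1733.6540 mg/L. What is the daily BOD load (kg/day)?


Formula: BOD_load = volume * conc / 1000
Substituting: BOD_load = 130.7160 * 1733.6540 / 1000
Result: 226.6163 kg/day


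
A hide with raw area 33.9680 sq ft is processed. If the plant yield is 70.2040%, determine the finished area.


Formula: finished = raw * yield / 100
Substituting: finished = 33.9680 * 70.2040 / 100
Result: 23.8469 sq ft


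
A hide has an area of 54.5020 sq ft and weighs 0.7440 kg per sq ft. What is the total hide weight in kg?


Formula: Weight = area * weight_per_sqft
Substituting: Weight = 54.5020 * 0.7440
Result: 40.5495 kg


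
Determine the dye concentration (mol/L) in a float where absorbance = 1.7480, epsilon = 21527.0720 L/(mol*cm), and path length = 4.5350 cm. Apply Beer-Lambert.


Formula: c = A / (epsilon * l)
Substituting: c = 1.7480 / (21527.0720 * 4.5350)
Result: 1.7905e-05 mol/L


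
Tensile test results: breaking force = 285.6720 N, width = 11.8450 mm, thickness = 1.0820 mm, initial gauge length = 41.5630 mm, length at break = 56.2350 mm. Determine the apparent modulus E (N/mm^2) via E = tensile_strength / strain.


TS = F / (w * t) = 285.6720 / (11.8450 * 1.0820) = 22.2898 N/mm^2
strain = (Lf - L0) / L0 = (56.2350 - 41.5630) / 41.5630 = 0.3530
E = TS / strain = 22.2898 / 0.3530 = 63.1427 N/mm^2


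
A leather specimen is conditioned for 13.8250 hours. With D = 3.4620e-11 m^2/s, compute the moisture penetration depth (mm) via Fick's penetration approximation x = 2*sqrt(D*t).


t = 13.8250 hr * 3600 = 49770.0000 s
D * t = 3.4620e-11 * 49770.0000 = 1.7230e-06
x = 2 * sqrt(D*t) = 2 * sqrt(1.7230e-06) = 0.00262529 m = 2.6253 mm


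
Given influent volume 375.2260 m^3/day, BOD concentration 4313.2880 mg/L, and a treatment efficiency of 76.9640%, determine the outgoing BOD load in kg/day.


Load_in = volume * conc / 1000 = 375.2260 * 4313.2880 / 1000 = 1618.4578 kg/day
Removed = Load_in * eff / 100 = 1618.4578 * 76.9640 / 100 = 1245.6299 kg/day
Load_out = Load_in - Removed = 1618.4578 - 1245.6299 = 372.8279 kg/day


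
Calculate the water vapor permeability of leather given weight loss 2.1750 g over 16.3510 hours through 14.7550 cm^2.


Formula: WVP = loss / (area * time)
Substituting: WVP = 2.1750 / (14.7550 * 16.3510)
Result: 0.00901521 g/(cm^2*hr)


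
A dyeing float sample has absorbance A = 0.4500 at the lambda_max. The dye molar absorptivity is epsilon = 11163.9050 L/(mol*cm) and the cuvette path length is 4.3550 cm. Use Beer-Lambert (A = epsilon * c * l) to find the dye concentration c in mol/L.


Formula: c = A / (epsilon * l)
Substituting: c = 0.4500 / (11163.9050 * 4.3550)
Result: 9.2557e-06 mol/L


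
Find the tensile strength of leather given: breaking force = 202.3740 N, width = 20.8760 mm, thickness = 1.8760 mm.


Formula: TS = force / (width * thickness)
Substituting: TS = 202.3740 / (20.8760 * 1.8760)
Result: 5.1674 N/mm^2


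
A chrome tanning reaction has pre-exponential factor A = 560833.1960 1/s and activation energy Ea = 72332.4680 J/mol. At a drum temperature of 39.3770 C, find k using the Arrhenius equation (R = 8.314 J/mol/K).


T_K = T_C + 273.15 = 39.3770 + 273.15 = 312.5270 K
exponent = -Ea / (R * T_K) = -72332.4680 / (8.314 * 312.5270) = -27.8379
k = A * exp(exponent) = 560833.1960 * exp(-27.8379) = 4.5605e-07 1/s


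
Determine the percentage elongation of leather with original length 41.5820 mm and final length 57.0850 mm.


Formula: Elongation = (Lf - L0) / L0 * 100
Substituting: Elongation = (57.0850 - 41.5820) / 41.5820 * 100
Result: 37.2830 %


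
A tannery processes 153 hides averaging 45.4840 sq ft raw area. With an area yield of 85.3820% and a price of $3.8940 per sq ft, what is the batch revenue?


Raw_total = N * avg_area = 153 * 45.4840 = 6959.0520 sq ft
Finished = Raw_total * yield / 100 = 6959.0520 * 85.3820 / 100 = 5941.7778 sq ft
Value = Finished * price = 5941.7778 * 3.8940 = 23137.2827 $


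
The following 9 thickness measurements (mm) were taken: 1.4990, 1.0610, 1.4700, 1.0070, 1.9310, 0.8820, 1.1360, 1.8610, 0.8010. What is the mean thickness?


Formula: Average = sum / n
Substituting: Average = 11.6480 / 9
Result: 1.2942 mm


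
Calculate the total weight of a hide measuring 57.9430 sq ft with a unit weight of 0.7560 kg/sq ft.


Formula: Weight = area * weight_per_sqft
Substituting: Weight = 57.9430 * 0.7560
Result: 43.8049 kg


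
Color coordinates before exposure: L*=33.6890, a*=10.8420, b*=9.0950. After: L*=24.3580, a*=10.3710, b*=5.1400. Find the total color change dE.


dL = -9.3310, da = -0.4710, db = -3.9550
dE = sqrt((-9.3310)^2 + (-0.4710)^2 + (-3.9550)^2) = 10.1455


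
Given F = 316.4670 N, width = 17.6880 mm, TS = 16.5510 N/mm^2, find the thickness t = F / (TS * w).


Formula: t = F / (TS * w)
Substituting: t = 316.4670 / (16.5510 * 17.6880)
Result: 1.0810 mm


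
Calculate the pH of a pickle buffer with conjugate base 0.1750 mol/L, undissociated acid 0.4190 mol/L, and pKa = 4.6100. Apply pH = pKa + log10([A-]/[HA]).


ratio = [A-] / [HA] = 0.1750 / 0.4190 = 0.4177
log10(ratio) = -0.3792
pH = pKa + log10(ratio) = 4.6100 - 0.3792 = 4.2308


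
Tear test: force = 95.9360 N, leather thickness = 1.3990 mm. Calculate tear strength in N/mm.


Formula: Tear strength = force / thickness
Substituting: Tear strength = 95.9360 / 1.3990
Result: 68.5747 N/mm


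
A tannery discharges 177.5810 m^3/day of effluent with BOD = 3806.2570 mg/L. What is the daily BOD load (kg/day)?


Formula: BOD_load = volume * conc / 1000
Substituting: BOD_load = 177.5810 * 3806.2570 / 1000
Result: 675.9189 kg/day


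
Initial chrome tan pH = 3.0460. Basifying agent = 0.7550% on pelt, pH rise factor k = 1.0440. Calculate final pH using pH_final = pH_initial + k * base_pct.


Formula: pH_final = pH_initial + k * base_pct
Substituting: pH_final = 3.0460 + 1.0440 * 0.7550
Result: 3.8342


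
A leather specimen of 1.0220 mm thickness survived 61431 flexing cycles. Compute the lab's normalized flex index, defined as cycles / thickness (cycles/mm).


Formula: Index = cycles / thickness
Substituting: Index = 61431 / 1.0220
Result: 60108.6106 cycles/mm


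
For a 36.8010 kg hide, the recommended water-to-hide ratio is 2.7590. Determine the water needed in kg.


Formula: Water = hide_weight * ratio
Substituting: Water = 36.8010 * 2.7590
Result: 101.5340 kg


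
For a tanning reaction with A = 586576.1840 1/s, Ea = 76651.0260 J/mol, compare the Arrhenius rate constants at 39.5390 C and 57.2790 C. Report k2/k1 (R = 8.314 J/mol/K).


T1 = 39.5390 + 273.15 = 312.6890 K; T2 = 57.2790 + 273.15 = 330.4290 K
k1 = A * exp(-Ea/(R*T1)) = 586576.1840 * exp(-76651.0260/(8.314*312.6890)) = 9.1901e-08 1/s
k2 = A * exp(-Ea/(R*T2)) = 586576.1840 * exp(-76651.0260/(8.314*330.4290)) = 4.4750e-07 1/s
k2/k1 = 4.4750e-07 / 9.1901e-08 = 4.8694


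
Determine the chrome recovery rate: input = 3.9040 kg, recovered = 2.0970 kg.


Formula: Recovery = recovered / input * 100
Substituting: Recovery = 2.0970 / 3.9040 * 100
Result: 53.7141 %


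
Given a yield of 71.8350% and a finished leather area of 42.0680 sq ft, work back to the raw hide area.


Formula: raw = finished * 100 / yield
Substituting: raw = 42.0680 * 100 / 71.8350
Result: 58.5620 sq ft


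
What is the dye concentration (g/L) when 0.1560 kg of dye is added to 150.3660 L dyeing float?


Formula: Conc = dye_mass(kg) / volume(L) * 1000
Substituting: Conc = 0.1560 / 150.3660 * 1000
Result: 1.0375 g/L


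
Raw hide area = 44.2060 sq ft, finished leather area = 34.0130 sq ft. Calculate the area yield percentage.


Formula: Yield = finished / raw * 100
Substituting: Yield = 34.0130 / 44.2060 * 100
Result: 76.9420 %


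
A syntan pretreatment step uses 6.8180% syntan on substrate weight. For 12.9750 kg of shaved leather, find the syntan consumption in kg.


Formula: Syntan = substrate * pct / 100
Substituting: Syntan = 12.9750 * 6.8180 / 100
Result: 0.8846 kg


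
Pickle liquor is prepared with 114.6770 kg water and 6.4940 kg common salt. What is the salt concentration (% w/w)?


Formula: Conc = salt / (water + salt) * 100
Substituting: Conc = 6.4940 / (114.6770 + 6.4940) * 100
Result: 5.3594 %


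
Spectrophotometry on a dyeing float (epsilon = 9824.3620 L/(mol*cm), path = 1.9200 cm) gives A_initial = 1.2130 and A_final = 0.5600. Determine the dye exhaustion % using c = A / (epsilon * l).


c_initial = A_i / (epsilon * l) = 1.2130 / (9824.3620 * 1.9200) = 6.4307e-05 mol/L
c_final = A_f / (epsilon * l) = 0.5600 / (9824.3620 * 1.9200) = 2.9688e-05 mol/L
Exhaustion = (c_initial - c_final) / c_initial * 100 = (6.4307e-05 - 2.9688e-05) / 6.4307e-05 * 100 = 53.8335 %


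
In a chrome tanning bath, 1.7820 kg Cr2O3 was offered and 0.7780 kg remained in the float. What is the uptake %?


Formula: Uptake = (offered - residual) / offered * 100
Substituting: Uptake = (1.7820 - 0.7780) / 1.7820 * 100
Result: 56.3412 %


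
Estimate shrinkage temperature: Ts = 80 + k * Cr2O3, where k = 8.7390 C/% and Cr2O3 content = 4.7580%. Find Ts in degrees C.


Formula: Ts = 80 + k * Cr2O3
Substituting: Ts = 80 + 8.7390 * 4.7580
Result: 121.5802 C


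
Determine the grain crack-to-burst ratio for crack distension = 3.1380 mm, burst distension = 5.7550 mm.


Formula: Ratio = crack / burst
Substituting: Ratio = 3.1380 / 5.7550
Result: 0.5453


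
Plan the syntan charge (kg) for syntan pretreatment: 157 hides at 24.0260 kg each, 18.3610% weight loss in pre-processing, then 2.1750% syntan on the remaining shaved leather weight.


Total_raw = N * avg_wt = 157 * 24.0260 = 3772.0820 kg
Substrate = Total_raw * (1 - loss/100) = 3772.0820 * (1 - 18.3610/100) = 3079.4900 kg
Syntan = Substrate * pct / 100 = 3079.4900 * 2.1750 / 100 = 66.9789 kg


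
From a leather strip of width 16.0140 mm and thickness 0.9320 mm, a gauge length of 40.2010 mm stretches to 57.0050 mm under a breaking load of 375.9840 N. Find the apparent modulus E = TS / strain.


TS = F / (w * t) = 375.9840 / (16.0140 * 0.9320) = 25.1915 N/mm^2
strain = (Lf - L0) / L0 = (57.0050 - 40.2010) / 40.2010 = 0.4180
E = TS / strain = 25.1915 / 0.4180 = 60.2668 N/mm^2


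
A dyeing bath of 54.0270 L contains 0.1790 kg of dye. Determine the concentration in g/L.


Formula: Conc = dye_mass(kg) / volume(L) * 1000
Substituting: Conc = 0.1790 / 54.0270 * 1000
Result: 3.3132 g/L


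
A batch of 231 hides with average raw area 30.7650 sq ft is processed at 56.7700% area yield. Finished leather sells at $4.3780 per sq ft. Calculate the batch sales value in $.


Raw_total = N * avg_area = 231 * 30.7650 = 7106.7150 sq ft
Finished = Raw_total * yield / 100 = 7106.7150 * 56.7700 / 100 = 4034.4821 sq ft
Value = Finished * price = 4034.4821 * 4.3780 = 17662.9627 $


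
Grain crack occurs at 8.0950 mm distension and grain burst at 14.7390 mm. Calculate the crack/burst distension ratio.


Formula: Ratio = crack / burst
Substituting: Ratio = 8.0950 / 14.7390
Result: 0.5492
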